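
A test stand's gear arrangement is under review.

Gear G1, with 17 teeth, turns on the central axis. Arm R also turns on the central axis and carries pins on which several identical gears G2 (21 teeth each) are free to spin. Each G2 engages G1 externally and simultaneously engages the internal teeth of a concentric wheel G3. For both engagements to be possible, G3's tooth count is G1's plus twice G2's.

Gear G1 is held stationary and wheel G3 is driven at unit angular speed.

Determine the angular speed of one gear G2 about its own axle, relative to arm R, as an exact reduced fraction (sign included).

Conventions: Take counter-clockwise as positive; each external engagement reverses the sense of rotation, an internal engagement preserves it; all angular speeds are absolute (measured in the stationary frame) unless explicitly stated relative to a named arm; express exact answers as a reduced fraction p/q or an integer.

1003/1596

topology: planetary set — G1 17T / G2 21T / G3 59T, arm = carrier (Willis)
ring teeth: 17 + 2·21 = 59
17(ω_sun−ω_arm) = −59(ω_ring−ω_arm),  ω_sun = 0, ω_ring = 1
17(0−ω_arm) = −59(1−ω_arm)  ⇒  76·ω_arm = 59  ⇒  ω_arm = 59/76
sun–planet mesh: 17·(0−59/76) = −21·(ω_p−ω_arm)  ⇒  ω_p−ω_arm = 1003/1596
exact speed ratio = 1003/1596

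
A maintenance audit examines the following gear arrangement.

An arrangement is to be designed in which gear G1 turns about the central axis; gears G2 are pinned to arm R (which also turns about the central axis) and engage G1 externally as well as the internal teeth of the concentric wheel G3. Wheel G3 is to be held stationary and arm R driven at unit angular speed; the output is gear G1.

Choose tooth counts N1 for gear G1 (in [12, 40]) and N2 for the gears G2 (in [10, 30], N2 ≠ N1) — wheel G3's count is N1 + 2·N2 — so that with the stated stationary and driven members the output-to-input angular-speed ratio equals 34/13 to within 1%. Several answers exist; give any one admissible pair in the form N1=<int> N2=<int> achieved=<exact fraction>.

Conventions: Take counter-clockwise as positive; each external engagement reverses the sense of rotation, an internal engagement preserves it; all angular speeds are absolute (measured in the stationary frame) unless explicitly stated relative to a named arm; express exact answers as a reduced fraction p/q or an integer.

design class (target 34/13): planetary set
Willis with ω_ring = 0: ω_sun/ω_arm = (N1+N3)/N1; set equal to 34/13  ⇒  N3/N1 = 34/13 − 1 = 21/13
N3 = N1 + 2·N2  ⇒  N2/N1 = (N3/N1 − 1)/2 = (21/13 − 1)/2 = 4/13
smallest multiple with N1 ≥ 12 and N2 ≥ 10: k = 3  ⇒  N1 = 3·13 = 39, N2 = 3·4 = 12 (N1 ≤ 40, N2 ≤ 30, N2 ≠ N1 ✓), N3 = 39 + 2·12 = 63
check: (N1+N3)/N1 with N1 = 39, N3 = 63 gives 34/13; |achieved − target| = 0 ≤ 17/650 ✓

N1=39 N2=12 achieved=34/13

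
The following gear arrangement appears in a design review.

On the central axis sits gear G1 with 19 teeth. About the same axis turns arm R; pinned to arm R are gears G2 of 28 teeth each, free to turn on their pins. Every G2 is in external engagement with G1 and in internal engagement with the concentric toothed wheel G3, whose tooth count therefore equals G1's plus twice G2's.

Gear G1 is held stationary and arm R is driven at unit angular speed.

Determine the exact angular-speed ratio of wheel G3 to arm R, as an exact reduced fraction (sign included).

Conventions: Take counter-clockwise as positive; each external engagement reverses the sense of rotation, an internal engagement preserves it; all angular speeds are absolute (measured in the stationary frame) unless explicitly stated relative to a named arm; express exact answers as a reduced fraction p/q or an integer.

topology: planetary set — G1 19T / G2 28T / G3 75T, arm = carrier (Willis)
ring teeth: 19 + 2·28 = 75
19(ω_sun−ω_arm) = −75(ω_ring−ω_arm),  ω_sun = 0, ω_arm = 1
ω_ring = 1 − (19/75)(0−1) = 94/75
ω_out/ω_in = 94/75

94/75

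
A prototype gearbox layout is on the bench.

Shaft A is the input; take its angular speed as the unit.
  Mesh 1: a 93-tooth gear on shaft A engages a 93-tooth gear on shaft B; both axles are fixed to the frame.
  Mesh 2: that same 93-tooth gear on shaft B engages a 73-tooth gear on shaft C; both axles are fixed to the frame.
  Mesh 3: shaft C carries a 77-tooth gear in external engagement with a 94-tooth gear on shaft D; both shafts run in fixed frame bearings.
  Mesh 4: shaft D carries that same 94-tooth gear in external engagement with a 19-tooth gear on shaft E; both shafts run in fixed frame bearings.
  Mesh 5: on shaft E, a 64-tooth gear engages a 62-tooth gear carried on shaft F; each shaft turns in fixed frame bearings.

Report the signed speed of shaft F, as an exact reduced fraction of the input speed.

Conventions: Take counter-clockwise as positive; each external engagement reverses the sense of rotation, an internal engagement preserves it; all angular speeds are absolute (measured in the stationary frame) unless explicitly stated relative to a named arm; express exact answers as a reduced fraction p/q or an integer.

-7392/1387

5-mesh fixed-axis compound train (all bearings frame-fixed)
mesh 1 [93T→93T]: |ω|/ω_in = 1×93/93 = 1, sense flips to −
mesh 2 [93T→73T]: |ω|/ω_in = 1×93/73 = 93/73, sense flips to +
mesh 3 [77T→94T]: |ω|/ω_in = (93/73)×77/94 = 7161/6862, sense flips to −
mesh 4 [94T→19T]: |ω|/ω_in = (7161/6862)×94/19 = 7161/1387, sense flips to +
mesh 5 [64T→62T]: |ω|/ω_in = (7161/1387)×64/62 = 7392/1387, sense flips to −
signed output speed (× input speed) = -7392/1387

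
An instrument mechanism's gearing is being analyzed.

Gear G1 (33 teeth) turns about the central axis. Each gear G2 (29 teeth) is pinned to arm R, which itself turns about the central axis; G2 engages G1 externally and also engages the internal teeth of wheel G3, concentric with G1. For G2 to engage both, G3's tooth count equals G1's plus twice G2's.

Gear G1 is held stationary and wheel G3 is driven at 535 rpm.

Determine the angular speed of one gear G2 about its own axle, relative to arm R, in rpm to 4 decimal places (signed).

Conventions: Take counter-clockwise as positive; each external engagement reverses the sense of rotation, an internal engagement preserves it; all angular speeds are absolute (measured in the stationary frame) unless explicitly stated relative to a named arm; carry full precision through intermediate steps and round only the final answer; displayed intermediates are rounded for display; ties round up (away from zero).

class = planetary set [G3 = 33+2·29 = 91; Willis about the carrier]
normalise by the input: solve with ω_ring = 1, then scale by 535 rpm
ring teeth: 33 + 2·29 = 91
33(ω_sun−ω_arm) = −91(ω_ring−ω_arm),  ω_sun = 0, ω_ring = 1
33(0−ω_arm) = −91(1−ω_arm)  ⇒  124·ω_arm = 91  ⇒  ω_arm = 91/124
sun–planet mesh: 33·(0−91/124) = −29·(ω_p−ω_arm)  ⇒  ω_p−ω_arm = 3003/3596
scale: ω_p−ω_arm = 3003/3596 × 535 rpm = +446.7756 rpm

+446.7756 rpm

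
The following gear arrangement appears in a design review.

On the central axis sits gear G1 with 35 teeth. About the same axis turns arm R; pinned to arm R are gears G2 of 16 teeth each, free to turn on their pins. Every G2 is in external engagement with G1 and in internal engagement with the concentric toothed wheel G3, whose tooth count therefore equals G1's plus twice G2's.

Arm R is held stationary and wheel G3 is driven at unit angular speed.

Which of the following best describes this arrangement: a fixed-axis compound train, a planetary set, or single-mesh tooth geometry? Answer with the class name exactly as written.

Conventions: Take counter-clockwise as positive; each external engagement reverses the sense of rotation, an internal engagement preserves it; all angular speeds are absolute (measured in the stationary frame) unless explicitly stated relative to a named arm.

planetary set

class = planetary set [G3 = 35+2·16 = 67; Willis about the carrier]
classification: planetary set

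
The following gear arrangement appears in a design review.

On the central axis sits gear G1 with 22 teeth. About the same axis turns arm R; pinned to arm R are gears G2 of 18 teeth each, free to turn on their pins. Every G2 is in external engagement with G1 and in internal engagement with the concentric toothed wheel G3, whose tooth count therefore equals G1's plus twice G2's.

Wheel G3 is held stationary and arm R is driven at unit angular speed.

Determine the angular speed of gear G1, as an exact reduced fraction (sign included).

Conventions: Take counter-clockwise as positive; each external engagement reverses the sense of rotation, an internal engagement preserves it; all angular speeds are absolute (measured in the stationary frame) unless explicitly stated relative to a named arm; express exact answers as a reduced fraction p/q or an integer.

topology: planetary set — G1 22T / G2 18T / G3 58T, arm = carrier (Willis)
ring teeth: 22 + 2·18 = 58
22(ω_sun−ω_arm) = −58(ω_ring−ω_arm),  ω_ring = 0, ω_arm = 1
ω_sun = 1 − (58/22)(0−1) = 40/11
exact speed ratio = 40/11

40/11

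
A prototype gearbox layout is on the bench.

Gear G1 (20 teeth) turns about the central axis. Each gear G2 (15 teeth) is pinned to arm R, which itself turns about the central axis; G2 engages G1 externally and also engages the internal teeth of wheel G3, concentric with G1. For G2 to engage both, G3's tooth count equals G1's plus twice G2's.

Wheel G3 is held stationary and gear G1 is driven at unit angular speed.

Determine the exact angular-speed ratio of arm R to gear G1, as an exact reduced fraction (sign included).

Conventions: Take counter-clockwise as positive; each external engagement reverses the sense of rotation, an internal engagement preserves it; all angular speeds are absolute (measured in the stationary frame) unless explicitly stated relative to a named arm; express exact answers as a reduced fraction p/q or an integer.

class = planetary set [G3 = 20+2·15 = 50; Willis about the carrier]
ring teeth: 20 + 2·15 = 50
20(ω_sun−ω_arm) = −50(ω_ring−ω_arm),  ω_ring = 0, ω_sun = 1
20(1−ω_arm) = −50(0−ω_arm)  ⇒  70·ω_arm = 20  ⇒  ω_arm = 2/7
ω_out/ω_in = 2/7

2/7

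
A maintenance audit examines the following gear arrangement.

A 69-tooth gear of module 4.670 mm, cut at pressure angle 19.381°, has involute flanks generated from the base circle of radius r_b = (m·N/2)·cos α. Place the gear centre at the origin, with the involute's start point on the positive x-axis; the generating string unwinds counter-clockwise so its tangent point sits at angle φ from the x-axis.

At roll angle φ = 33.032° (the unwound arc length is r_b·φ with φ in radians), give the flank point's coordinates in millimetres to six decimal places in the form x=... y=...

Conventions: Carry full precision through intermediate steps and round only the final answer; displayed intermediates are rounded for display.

x=175.182535 y=9.388850

class = single-mesh tooth geometry [base-circle involute, m = 4.670, 69T]
pitch radius r_p = m·N/2 = 4.670·69/2 = 161.115000
base radius r_b = r_p·cos α = 161.115000·cos 19.381° = 151.985057
roll angle φ = 33.032° = 0.57651716 rad
x = r_b·(cos φ + φ·sin φ) = 175.182535
y = r_b·(sin φ − φ·cos φ) = 9.388850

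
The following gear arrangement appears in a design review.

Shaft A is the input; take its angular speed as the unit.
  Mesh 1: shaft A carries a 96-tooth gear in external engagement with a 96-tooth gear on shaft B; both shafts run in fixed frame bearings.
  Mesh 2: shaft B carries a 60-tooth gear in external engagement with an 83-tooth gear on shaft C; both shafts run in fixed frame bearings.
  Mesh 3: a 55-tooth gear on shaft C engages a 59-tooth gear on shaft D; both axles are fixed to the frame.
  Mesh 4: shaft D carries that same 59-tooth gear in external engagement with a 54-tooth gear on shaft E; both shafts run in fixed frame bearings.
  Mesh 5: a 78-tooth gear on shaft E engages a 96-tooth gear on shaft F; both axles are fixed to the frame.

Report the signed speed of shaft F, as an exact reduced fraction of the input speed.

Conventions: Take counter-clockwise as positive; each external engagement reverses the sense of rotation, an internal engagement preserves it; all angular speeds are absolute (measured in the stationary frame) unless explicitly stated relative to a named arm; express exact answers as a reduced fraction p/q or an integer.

-3575/5976

5-mesh fixed-axis compound train (all bearings frame-fixed)
mesh 1 [96T→96T]: |ω|/ω_in = 1×96/96 = 1, sense flips to −
mesh 2 [60T→83T]: |ω|/ω_in = 1×60/83 = 60/83, sense flips to +
mesh 3 [55T→59T]: |ω|/ω_in = (60/83)×55/59 = 3300/4897, sense flips to −
mesh 4 [59T→54T]: |ω|/ω_in = (3300/4897)×59/54 = 550/747, sense flips to +
mesh 5 [78T→96T]: |ω|/ω_in = (550/747)×78/96 = 3575/5976, sense flips to −
signed output speed (× input speed) = -3575/5976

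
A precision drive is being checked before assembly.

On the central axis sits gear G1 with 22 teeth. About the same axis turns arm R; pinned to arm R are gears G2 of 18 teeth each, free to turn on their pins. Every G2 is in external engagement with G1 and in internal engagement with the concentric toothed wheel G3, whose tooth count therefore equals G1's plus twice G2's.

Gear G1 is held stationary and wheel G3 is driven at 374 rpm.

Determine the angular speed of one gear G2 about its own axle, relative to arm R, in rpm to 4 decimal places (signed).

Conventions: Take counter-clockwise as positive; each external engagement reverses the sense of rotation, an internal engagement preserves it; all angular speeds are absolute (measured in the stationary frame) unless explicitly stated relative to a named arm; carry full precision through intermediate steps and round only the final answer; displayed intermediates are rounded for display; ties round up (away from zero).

+331.4056 rpm

topology: planetary set — G1 22T / G2 18T / G3 58T, arm = carrier (Willis)
normalise by the input: solve with ω_ring = 1, then scale by 374 rpm
ring teeth: 22 + 2·18 = 58
22(ω_sun−ω_arm) = −58(ω_ring−ω_arm),  ω_sun = 0, ω_ring = 1
22(0−ω_arm) = −58(1−ω_arm)  ⇒  80·ω_arm = 58  ⇒  ω_arm = 29/40
sun–planet mesh: 22·(0−29/40) = −18·(ω_p−ω_arm)  ⇒  ω_p−ω_arm = 319/360
scale: ω_p−ω_arm = 319/360 × 374 rpm = +331.4056 rpm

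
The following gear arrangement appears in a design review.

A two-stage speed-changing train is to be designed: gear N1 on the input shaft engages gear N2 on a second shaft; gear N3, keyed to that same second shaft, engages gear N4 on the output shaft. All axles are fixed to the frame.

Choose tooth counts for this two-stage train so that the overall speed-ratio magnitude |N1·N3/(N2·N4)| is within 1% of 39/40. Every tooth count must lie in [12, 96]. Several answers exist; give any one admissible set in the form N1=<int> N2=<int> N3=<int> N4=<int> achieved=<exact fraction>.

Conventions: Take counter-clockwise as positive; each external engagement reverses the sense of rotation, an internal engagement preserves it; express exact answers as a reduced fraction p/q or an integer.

design class (target 39/40): fixed-axis compound train
target = 39/40 in lowest terms: an exact hit needs N1·N3 = k·39 and N2·N4 = k·40 for one integer k, every count in [12, 96]; additionally prefer no 1:1 stage (N1 ≠ N2, N3 ≠ N4)
k = 1…5: no 1:1-free in-range split of k·39 and k·40 into factor pairs; take k = 6
k = 6: N1·N3 = 234 = 13·18, N2·N4 = 240 = 12·20
achieved = 13·18/(12·20) = 39/40; |achieved − target| = 0 ≤ 39/4000 ✓

N1=13 N2=12 N3=18 N4=20 achieved=39/40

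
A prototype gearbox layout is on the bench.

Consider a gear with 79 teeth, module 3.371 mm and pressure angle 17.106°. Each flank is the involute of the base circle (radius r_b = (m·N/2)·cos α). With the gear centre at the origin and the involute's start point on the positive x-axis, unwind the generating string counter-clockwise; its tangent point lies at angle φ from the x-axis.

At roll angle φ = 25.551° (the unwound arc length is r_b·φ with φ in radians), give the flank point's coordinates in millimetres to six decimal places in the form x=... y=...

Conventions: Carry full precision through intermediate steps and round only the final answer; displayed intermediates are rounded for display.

x=139.296340 y=3.687897

topology: single-mesh involute geometry — m = 3.371, N = 79
pitch radius r_p = m·N/2 = 3.371·79/2 = 133.154500
base radius r_b = r_p·cos α = 133.154500·cos 17.106° = 127.264040
roll angle φ = 25.551° = 0.44594908 rad
x = r_b·(cos φ + φ·sin φ) = 139.296340
y = r_b·(sin φ − φ·cos φ) = 3.687897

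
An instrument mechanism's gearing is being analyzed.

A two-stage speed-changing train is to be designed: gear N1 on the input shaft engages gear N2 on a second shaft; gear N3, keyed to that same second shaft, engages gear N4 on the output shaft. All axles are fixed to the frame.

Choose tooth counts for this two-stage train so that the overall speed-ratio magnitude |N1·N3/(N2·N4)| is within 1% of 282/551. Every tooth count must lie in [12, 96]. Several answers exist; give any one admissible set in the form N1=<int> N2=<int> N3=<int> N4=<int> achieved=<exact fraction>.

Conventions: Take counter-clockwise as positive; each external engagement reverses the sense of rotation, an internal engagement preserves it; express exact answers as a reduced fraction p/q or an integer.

N1=12 N2=19 N3=47 N4=58 achieved=282/551

class = fixed-axis compound train [2-stage, 282/551 wanted]
target = 282/551 in lowest terms: an exact hit needs N1·N3 = k·282 and N2·N4 = k·551 for one integer k, every count in [12, 96]; additionally prefer no 1:1 stage (N1 ≠ N2, N3 ≠ N4)
k = 1: no 1:1-free in-range split of k·282 and k·551 into factor pairs; take k = 2
k = 2: N1·N3 = 564 = 12·47, N2·N4 = 1102 = 19·58
achieved = 12·47/(19·58) = 282/551; |achieved − target| = 0 ≤ 141/27550 ✓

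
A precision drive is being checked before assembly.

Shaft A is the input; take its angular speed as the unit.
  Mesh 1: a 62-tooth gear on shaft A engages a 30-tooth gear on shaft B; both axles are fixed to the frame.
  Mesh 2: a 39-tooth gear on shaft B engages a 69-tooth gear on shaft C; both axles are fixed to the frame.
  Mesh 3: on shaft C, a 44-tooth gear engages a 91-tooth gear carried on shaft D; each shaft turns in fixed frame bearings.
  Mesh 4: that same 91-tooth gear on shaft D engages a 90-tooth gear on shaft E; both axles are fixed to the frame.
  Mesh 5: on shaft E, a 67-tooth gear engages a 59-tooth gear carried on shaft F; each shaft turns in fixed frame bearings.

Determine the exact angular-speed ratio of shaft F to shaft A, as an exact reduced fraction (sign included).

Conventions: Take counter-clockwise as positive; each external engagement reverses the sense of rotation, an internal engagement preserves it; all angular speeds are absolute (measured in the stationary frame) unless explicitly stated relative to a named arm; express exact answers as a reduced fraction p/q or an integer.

-594022/915975

class = fixed-axis compound train [5 meshes; 5 ratios multiply, 5 sense flips]
mesh 1 [62T→30T]: running ratio 31/15, sense −
mesh 2 [39T→69T]: running ratio 403/345, sense +
mesh 3 [44T→91T]: running ratio 1364/2415, sense −
mesh 4 [91T→90T]: running ratio 8866/15525, sense +
mesh 5 [67T→59T]: running ratio 594022/915975, sense −
ω_out/ω_in = -594022/915975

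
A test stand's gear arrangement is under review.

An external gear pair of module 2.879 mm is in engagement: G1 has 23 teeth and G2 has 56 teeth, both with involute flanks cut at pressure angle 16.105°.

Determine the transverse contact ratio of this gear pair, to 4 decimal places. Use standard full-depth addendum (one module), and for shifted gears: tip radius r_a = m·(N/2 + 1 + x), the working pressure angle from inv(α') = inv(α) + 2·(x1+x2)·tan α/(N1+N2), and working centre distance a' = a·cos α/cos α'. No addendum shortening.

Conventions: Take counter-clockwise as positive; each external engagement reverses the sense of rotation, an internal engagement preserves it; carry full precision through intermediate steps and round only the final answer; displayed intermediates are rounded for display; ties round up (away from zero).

1.8953

recognized (one external pair, fixed centres): single-mesh tooth geometry, m = 2.879, N1 = 23, N2 = 56
base radii: r_b1 = 31.809155, r_b2 = 77.448378
tip radii: r_a1 = 35.987500, r_a2 = 83.491000
no profile shift: α' = α, a' = a
action lengths: √(r_a1²−r_b1²) = 16.830858, √(r_a2²−r_b2²) = 31.184865
base pitch p_b = π·m·cos α = 8.689688
CR = (16.830858 + 31.184865 − 113.720500·sin 16.10500°)/8.689688 = 1.895330
contact ratio ≈ 1.8953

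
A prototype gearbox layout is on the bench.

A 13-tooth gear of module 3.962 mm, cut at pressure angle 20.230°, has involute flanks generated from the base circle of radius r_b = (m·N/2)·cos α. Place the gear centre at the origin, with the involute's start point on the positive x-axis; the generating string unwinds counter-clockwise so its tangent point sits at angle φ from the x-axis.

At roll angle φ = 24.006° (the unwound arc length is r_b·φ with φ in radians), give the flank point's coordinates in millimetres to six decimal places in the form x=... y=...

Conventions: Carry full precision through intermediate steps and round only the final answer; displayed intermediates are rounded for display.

x=26.193166 y=0.582106

recognized (one wheel, involute flank): single-mesh tooth geometry, m = 3.962, N = 13
pitch radius r_p = m·N/2 = 3.962·13/2 = 25.753000
base radius r_b = r_p·cos α = 25.753000·cos 20.230° = 24.164351
roll angle φ = 24.006° = 0.41898374 rad
x = r_b·(cos φ + φ·sin φ) = 26.193166
y = r_b·(sin φ − φ·cos φ) = 0.582106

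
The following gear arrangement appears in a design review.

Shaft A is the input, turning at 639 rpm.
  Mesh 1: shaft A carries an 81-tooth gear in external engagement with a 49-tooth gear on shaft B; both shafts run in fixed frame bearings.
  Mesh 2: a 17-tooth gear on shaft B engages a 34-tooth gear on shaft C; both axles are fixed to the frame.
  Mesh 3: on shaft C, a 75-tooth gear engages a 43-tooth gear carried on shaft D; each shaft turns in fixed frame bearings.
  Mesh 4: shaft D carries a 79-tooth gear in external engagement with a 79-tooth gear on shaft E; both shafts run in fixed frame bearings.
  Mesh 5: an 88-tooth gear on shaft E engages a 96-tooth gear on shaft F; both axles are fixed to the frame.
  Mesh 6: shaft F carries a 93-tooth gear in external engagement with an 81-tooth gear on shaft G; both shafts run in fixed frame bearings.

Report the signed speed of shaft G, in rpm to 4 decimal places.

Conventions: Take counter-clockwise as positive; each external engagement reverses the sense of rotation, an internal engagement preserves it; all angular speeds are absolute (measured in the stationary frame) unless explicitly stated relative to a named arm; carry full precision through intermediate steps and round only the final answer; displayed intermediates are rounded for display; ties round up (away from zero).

+969.5316 rpm

topology: fixed-axis compound train — 6 meshes, A→G
mesh 1 [81T→49T]: ω = 639.0000×81/49 = 1056.3061 rpm, sense flips to −
mesh 2 [17T→34T]: ω = 1056.3061×17/34 = 528.1531 rpm, sense flips to +
mesh 3 [75T→43T]: ω = 528.1531×75/43 = 921.1972 rpm, sense flips to −
mesh 4 [79T→79T]: ω = 921.1972×79/79 = 921.1972 rpm, sense flips to +
mesh 5 [88T→96T]: ω = 921.1972×88/96 = 844.4308 rpm, sense flips to −
mesh 6 [93T→81T]: ω = 844.4308×93/81 = 969.5316 rpm, sense flips to +
signed output speed = +969.5316 rpm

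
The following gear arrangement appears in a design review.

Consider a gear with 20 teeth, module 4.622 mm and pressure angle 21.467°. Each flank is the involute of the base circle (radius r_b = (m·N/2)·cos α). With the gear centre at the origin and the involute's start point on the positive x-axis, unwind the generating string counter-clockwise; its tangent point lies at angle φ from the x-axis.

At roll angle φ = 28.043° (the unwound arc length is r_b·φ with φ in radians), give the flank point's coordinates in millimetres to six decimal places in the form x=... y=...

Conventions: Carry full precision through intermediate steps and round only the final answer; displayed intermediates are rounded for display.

single-mesh involute tooth geometry (20T wheel at module 4.622)
pitch radius r_p = m·N/2 = 4.622·20/2 = 46.220000
base radius r_b = r_p·cos α = 46.220000·cos 21.467° = 43.013649
roll angle φ = 28.043° = 0.48944268 rad
x = r_b·(cos φ + φ·sin φ) = 47.861231
y = r_b·(sin φ − φ·cos φ) = 1.641160

x=47.861231 y=1.641160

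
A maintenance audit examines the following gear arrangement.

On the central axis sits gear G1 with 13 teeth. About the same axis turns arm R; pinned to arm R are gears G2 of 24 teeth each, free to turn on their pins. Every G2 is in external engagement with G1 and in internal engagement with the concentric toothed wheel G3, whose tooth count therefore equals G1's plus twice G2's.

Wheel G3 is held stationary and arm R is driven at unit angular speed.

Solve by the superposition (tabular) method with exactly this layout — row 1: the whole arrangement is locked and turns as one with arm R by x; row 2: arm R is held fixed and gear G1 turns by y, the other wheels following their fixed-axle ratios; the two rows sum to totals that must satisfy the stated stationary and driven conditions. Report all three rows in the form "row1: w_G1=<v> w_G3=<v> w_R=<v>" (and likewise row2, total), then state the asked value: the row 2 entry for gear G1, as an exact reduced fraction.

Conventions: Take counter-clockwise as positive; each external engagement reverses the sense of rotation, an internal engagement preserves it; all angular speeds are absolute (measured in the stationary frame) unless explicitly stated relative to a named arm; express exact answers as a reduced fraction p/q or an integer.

row1: w_G1=1 w_G3=1 w_R=1
row2: w_G1=61/13 w_G3=-1 w_R=0
total: w_G1=74/13 w_G3=0 w_R=1
asked value: 61/13

planetary set (13T centre, 24T on arm, 61T internal) — Willis relation
row 1 (train locked, turned with arm): all members turn x
superposition row 2 [arm held]: sun y, ring −(13/61)·y, arm 0
boundary: total ω_ring = x − (13/61)·y = 0 and total ω_arm = x = 1  ⇒  y = 61/13, x = 1
row 2 ring = −(13/61)·61/13 = -1
totals (row 1 + row 2): sun 1 + 61/13 = 74/13, ring 1 + (-1) = 0, arm 1 + 0 = 1
asked cell (row2, sun) = 61/13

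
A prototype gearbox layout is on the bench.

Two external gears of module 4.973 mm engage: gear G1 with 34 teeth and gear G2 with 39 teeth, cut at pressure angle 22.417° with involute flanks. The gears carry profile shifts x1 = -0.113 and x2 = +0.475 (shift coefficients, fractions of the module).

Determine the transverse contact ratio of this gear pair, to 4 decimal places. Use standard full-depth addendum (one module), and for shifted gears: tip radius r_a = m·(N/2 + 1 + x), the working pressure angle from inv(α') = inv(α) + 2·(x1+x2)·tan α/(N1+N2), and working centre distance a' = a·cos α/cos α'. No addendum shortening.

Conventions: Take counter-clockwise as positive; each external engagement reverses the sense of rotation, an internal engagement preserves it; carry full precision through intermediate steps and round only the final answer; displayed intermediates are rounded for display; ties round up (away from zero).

single-mesh involute tooth geometry (34T engaging 39T at module 4.973)
base radii: r_b1 = 78.152484, r_b2 = 89.645496
tip radii: r_a1 = 88.952051, r_a2 = 104.308675
inv(α') = inv(22.417°) + 2·(-0.113+0.475)·tan α/(34+39) = 0.02535822  ⇒  α' = 23.70949°
a' = a·cos α / cos α' = 181.5145·cos 22.417°/cos 23.70949° = 183.266402
action lengths: √(r_a1²−r_b1²) = 42.481250, √(r_a2²−r_b2²) = 53.329023
base pitch p_b = π·m·cos α = 14.442545
CR = (42.481250 + 53.329023 − 183.266402·sin 23.70949°)/14.442545 = 1.531513
contact ratio ≈ 1.5315

1.5315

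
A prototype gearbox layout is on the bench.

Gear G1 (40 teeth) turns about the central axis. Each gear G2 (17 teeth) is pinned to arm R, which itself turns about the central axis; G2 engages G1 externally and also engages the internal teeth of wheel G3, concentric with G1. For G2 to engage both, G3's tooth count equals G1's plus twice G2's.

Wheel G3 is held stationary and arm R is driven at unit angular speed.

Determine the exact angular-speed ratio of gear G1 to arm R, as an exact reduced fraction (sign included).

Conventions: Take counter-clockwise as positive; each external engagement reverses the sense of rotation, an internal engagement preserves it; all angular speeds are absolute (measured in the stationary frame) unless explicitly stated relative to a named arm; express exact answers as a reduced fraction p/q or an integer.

planetary set (40T centre, 17T on arm, 74T internal) — Willis relation
ring teeth: 40 + 2·17 = 74
40(ω_sun−ω_arm) = −74(ω_ring−ω_arm),  ω_ring = 0, ω_arm = 1
ω_sun = 1 − (74/40)(0−1) = 57/20
ω_out/ω_in = 57/20

57/20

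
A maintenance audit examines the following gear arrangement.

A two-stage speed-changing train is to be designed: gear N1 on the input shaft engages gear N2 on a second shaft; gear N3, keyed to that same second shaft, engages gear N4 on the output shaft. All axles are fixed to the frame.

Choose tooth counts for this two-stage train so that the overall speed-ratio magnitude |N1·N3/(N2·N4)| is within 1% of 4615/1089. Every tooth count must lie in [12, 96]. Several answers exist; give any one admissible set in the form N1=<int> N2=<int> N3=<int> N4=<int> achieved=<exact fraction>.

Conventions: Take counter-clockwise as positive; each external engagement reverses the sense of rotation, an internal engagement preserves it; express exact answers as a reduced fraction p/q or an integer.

class = fixed-axis compound train [2-stage, 4615/1089 wanted]
target = 4615/1089 in lowest terms: an exact hit needs N1·N3 = k·4615 and N2·N4 = k·1089 for one integer k, every count in [12, 96]; additionally prefer no 1:1 stage (N1 ≠ N2, N3 ≠ N4)
k = 1: N1·N3 = 4615 = 65·71, N2·N4 = 1089 = 33·33
achieved = 65·71/(33·33) = 4615/1089; |achieved − target| = 0 ≤ 923/21780 ✓

N1=65 N2=33 N3=71 N4=33 achieved=4615/1089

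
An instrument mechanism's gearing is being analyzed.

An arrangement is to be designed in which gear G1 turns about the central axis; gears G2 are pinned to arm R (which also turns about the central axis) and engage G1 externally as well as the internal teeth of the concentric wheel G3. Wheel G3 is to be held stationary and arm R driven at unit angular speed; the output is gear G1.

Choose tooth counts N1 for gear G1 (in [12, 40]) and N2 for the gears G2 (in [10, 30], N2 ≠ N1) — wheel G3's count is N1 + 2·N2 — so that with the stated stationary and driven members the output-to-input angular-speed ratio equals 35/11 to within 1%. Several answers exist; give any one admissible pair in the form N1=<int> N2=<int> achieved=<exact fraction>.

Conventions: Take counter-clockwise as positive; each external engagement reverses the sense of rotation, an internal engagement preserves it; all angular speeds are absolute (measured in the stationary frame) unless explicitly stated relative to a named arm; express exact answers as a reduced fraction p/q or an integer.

N1=22 N2=13 achieved=35/11

planetary set to be sized for 35/11 (Willis relation)
Willis with ω_ring = 0: ω_sun/ω_arm = (N1+N3)/N1; set equal to 35/11  ⇒  N3/N1 = 35/11 − 1 = 24/11
N3 = N1 + 2·N2  ⇒  N2/N1 = (N3/N1 − 1)/2 = (24/11 − 1)/2 = 13/22
smallest multiple with N1 ≥ 12 and N2 ≥ 10: k = 1  ⇒  N1 = 1·22 = 22, N2 = 1·13 = 13 (N1 ≤ 40, N2 ≤ 30, N2 ≠ N1 ✓), N3 = 22 + 2·13 = 48
check: (N1+N3)/N1 with N1 = 22, N3 = 48 gives 35/11; |achieved − target| = 0 ≤ 7/220 ✓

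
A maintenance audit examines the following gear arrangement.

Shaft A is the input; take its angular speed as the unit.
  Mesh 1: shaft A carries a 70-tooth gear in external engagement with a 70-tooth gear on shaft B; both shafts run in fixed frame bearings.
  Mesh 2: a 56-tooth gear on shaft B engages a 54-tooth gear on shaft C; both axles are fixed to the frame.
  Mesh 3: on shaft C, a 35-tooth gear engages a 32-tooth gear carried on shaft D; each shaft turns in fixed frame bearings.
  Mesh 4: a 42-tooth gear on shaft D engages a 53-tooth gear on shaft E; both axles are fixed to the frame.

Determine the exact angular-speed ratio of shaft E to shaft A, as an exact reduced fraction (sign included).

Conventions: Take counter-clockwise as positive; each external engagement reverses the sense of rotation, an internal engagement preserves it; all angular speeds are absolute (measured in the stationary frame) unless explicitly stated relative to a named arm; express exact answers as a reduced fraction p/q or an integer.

class = fixed-axis compound train [4 meshes; 4 ratios multiply, 4 sense flips]
mesh 1 [70T→70T]: running ratio 1, sense −
mesh 2 [56T→54T]: running ratio 28/27, sense +
mesh 3 [35T→32T]: running ratio 245/216, sense −
mesh 4 [42T→53T]: running ratio 1715/1908, sense +
ω_out/ω_in = 1715/1908

1715/1908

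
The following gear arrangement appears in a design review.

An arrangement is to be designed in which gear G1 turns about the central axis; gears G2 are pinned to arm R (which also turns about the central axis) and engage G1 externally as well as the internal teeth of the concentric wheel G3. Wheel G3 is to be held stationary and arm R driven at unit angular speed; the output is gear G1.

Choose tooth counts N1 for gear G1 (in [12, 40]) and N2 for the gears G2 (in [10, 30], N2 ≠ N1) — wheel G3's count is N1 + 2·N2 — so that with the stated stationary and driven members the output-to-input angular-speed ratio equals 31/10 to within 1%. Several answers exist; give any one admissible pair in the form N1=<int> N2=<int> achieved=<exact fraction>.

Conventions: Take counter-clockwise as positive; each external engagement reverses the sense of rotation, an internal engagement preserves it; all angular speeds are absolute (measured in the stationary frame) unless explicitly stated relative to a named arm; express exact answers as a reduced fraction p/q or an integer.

topology: planetary set — design target 31/10, arm = carrier (Willis)
Willis with ω_ring = 0: ω_sun/ω_arm = (N1+N3)/N1; set equal to 31/10  ⇒  N3/N1 = 31/10 − 1 = 21/10
N3 = N1 + 2·N2  ⇒  N2/N1 = (N3/N1 − 1)/2 = (21/10 − 1)/2 = 11/20
smallest multiple with N1 ≥ 12 and N2 ≥ 10: k = 1  ⇒  N1 = 1·20 = 20, N2 = 1·11 = 11 (N1 ≤ 40, N2 ≤ 30, N2 ≠ N1 ✓), N3 = 20 + 2·11 = 42
check: (N1+N3)/N1 with N1 = 20, N3 = 42 gives 31/10; |achieved − target| = 0 ≤ 31/1000 ✓

N1=20 N2=11 achieved=31/10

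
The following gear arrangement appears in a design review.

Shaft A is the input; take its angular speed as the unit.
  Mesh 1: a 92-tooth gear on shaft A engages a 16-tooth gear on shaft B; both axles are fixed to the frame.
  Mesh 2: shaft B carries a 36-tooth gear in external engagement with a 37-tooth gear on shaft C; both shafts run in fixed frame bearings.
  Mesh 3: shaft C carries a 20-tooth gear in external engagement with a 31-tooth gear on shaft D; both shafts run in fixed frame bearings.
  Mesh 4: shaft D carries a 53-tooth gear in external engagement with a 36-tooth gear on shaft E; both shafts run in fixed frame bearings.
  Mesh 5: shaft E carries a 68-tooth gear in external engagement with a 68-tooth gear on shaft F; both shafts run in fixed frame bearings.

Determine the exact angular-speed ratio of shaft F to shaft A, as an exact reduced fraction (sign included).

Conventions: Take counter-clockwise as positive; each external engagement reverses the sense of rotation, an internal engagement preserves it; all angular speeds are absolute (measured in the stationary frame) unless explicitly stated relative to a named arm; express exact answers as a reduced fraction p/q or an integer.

class = fixed-axis compound train [5 meshes; 5 ratios multiply, 5 sense flips]
mesh 1 [92T→16T]: running ratio 23/4, sense −
mesh 2 [36T→37T]: running ratio 207/37, sense +
mesh 3 [20T→31T]: running ratio 4140/1147, sense −
mesh 4 [53T→36T]: running ratio 6095/1147, sense +
mesh 5 [68T→68T]: running ratio 6095/1147, sense −
ω_out/ω_in = -6095/1147

-6095/1147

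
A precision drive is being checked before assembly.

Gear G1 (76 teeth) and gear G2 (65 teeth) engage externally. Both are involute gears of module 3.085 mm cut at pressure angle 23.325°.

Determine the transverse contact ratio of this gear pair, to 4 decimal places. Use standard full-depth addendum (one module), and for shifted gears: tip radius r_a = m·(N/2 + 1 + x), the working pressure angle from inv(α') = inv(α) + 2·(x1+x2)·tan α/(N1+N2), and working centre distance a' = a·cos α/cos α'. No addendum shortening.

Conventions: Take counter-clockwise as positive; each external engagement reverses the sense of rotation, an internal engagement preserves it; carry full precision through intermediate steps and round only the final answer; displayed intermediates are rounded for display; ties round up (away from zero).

recognized (one external pair, fixed centres): single-mesh tooth geometry, m = 3.085, N1 = 76, N2 = 65
base radii: r_b1 = 107.649226, r_b2 = 92.068417
tip radii: r_a1 = 120.315000, r_a2 = 103.347500
no profile shift: α' = α, a' = a
action lengths: √(r_a1²−r_b1²) = 53.734005, √(r_a2²−r_b2²) = 46.947974
base pitch p_b = π·m·cos α = 8.899737
CR = (53.734005 + 46.947974 − 217.492500·sin 23.32500°)/8.899737 = 1.636750
contact ratio ≈ 1.6368

1.6368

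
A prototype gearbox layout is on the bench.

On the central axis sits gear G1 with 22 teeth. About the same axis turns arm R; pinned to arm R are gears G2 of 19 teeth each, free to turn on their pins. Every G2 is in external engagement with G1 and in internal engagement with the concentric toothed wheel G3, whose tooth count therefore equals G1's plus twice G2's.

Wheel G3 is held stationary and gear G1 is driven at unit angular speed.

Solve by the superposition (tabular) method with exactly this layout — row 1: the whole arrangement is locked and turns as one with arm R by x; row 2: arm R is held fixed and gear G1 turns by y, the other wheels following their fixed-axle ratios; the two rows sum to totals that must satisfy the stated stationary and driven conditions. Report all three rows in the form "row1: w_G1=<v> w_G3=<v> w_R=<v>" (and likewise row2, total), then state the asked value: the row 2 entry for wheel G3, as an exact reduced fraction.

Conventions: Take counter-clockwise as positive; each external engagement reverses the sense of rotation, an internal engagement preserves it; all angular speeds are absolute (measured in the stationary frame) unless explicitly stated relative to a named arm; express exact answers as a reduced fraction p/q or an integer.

class = planetary set [G3 = 22+2·19 = 60; Willis about the carrier]
superposition row 1 [locked train]: every member turns x
row 2 — arm fixed, fixed-axis ratios: sun y, ring −(22/60)·y, arm 0
boundary: total ω_ring = x − (22/60)·y = 0 and total ω_sun = x + y = 1  ⇒  y = 30/41, x = 11/41
row 2 ring = −(22/60)·30/41 = -11/41
totals (row 1 + row 2): sun 11/41 + 30/41 = 1, ring 11/41 + (-11/41) = 0, arm 11/41 + 0 = 11/41
asked cell (row2, ring) = -11/41

row1: w_G1=11/41 w_G3=11/41 w_R=11/41
row2: w_G1=30/41 w_G3=-11/41 w_R=0
total: w_G1=1 w_G3=0 w_R=11/41
asked value: -11/41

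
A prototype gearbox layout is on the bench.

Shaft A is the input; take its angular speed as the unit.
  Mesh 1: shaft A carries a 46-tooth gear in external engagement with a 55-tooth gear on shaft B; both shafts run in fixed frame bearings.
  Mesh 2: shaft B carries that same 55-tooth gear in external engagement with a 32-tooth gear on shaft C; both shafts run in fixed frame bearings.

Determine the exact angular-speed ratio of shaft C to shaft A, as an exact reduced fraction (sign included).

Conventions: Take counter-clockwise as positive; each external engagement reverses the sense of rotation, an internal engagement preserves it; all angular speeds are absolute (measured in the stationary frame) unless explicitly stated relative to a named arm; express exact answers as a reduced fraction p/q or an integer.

23/16

class = fixed-axis compound train [2 meshes; 2 ratios multiply, 2 sense flips]
mesh 1 [46T→55T]: running ratio 46/55, sense −
mesh 2 [55T→32T]: running ratio 23/16, sense +
ω_out/ω_in = 23/16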